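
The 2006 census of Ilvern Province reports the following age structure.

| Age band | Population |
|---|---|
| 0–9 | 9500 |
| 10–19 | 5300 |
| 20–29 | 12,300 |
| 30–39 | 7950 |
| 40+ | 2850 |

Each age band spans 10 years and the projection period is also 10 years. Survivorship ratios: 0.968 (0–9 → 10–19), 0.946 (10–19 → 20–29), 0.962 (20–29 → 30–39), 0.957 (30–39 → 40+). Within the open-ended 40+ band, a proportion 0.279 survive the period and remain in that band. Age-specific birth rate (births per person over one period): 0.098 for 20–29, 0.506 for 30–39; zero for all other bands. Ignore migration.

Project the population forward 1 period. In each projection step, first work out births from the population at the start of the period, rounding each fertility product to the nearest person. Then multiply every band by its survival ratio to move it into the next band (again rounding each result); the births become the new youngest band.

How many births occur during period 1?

— Period 1 —
Births: 12300 × 0.098 = 1205 ; 7950 × 0.506 = 4023 → 5228
10–19: 9500 × 0.968 = 9196
20–29: 5300 × 0.946 = 5014
30–39: 12300 × 0.962 = 11833
40+: 7950 × 0.957 + 2850 × 0.279 = 7608 + 795 = 8403
→ [5228, 9196, 5014, 11833, 8403]

5228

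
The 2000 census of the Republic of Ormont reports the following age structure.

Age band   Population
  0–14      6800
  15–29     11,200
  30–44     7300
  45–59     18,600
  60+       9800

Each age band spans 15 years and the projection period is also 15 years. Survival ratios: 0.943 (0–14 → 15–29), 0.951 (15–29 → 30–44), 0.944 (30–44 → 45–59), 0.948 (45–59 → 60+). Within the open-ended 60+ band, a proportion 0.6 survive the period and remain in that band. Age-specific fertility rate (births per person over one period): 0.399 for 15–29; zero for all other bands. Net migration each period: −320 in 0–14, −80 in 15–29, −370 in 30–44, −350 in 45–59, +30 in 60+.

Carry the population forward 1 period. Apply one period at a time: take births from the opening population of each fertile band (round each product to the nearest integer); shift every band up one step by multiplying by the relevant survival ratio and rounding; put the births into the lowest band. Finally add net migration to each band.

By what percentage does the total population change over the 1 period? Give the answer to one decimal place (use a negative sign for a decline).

(Bands numbered youngest = 1 to oldest = 5.)
[period 1]
Births: 11200 * 0.399 = 4469
Band 2: 6800 * 0.943 = 6412
Band 3: 11200 * 0.951 = 10651
Band 4: 7300 * 0.944 = 6891
Band 5: 18600 * 0.948 + 9800 * 0.6 = 17633 + 5880 = 23513
Net migration: Band 1 − 320 → 4149; Band 2 − 80 → 6332; Band 3 − 370 → 10281; Band 4 − 350 → 6541; Band 5 + 30 → 23543
End of period: [4149, 6332, 10281, 6541, 23543]
Total: 53700 → 50846; change = -2854; percentage change = -5.3%

-5.3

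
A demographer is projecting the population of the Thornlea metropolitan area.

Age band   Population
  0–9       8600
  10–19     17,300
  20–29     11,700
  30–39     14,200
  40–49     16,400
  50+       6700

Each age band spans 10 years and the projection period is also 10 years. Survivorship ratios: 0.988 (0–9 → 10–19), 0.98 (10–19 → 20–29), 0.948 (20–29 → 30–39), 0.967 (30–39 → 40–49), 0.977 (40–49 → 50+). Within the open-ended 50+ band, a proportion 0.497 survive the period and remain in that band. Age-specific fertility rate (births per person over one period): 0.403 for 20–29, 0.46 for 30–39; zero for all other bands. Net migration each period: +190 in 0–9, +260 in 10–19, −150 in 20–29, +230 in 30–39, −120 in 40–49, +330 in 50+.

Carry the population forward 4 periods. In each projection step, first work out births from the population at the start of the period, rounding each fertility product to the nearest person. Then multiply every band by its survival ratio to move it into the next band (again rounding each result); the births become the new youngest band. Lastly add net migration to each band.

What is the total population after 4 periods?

76861

(Groups numbered youngest = 1 to oldest = 6.)
[period 1]
Births: 11700 × 0.403 = 4715 ; 14200 × 0.46 = 6532 → total 11247
Group 2: 8600 × 0.988 = 8497
Group 3: 17300 × 0.98 = 16954
Group 4: 11700 × 0.948 = 11092
Group 5: 14200 × 0.967 = 13731
Group 6: 16400 × 0.977 + 6700 × 0.497 = 16023 + 3330 = 19353
Net migration: Group 1 + 190 → 11437; Group 2 + 260 → 8757; Group 3 − 150 → 16804; Group 4 + 230 → 11322; Group 5 − 120 → 13611; Group 6 + 330 → 19683
Giving 11437 / 8757 / 16804 / 11322 / 13611 / 19683.
[period 2]
Births: 16804 × 0.403 = 6772 ; 11322 × 0.46 = 5208 → total 11980
Group 2: 11437 × 0.988 = 11300
Group 3: 8757 × 0.98 = 8582
Group 4: 16804 × 0.948 = 15930
Group 5: 11322 × 0.967 = 10948
Group 6: 13611 × 0.977 + 19683 × 0.497 = 13298 + 9782 = 23080
Net migration: Group 1 + 190 → 12170; Group 2 + 260 → 11560; Group 3 − 150 → 8432; Group 4 + 230 → 16160; Group 5 − 120 → 10828; Group 6 + 330 → 23410
Giving 12170 / 11560 / 8432 / 16160 / 10828 / 23410.
[period 3]
Births: 8432 × 0.403 = 3398 ; 16160 × 0.46 = 7434 → total 10832
Group 2: 12170 × 0.988 = 12024
Group 3: 11560 × 0.98 = 11329
Group 4: 8432 × 0.948 = 7994
Group 5: 16160 × 0.967 = 15627
Group 6: 10828 × 0.977 + 23410 × 0.497 = 10579 + 11635 = 22214
Net migration: Group 1 + 190 → 11022; Group 2 + 260 → 12284; Group 3 − 150 → 11179; Group 4 + 230 → 8224; Group 5 − 120 → 15507; Group 6 + 330 → 22544
Giving 11022 / 12284 / 11179 / 8224 / 15507 / 22544.
[period 4]
Births: 11179 × 0.403 = 4505 ; 8224 × 0.46 = 3783 → total 8288
Group 2: 11022 × 0.988 = 10890
Group 3: 12284 × 0.98 = 12038
Group 4: 11179 × 0.948 = 10598
Group 5: 8224 × 0.967 = 7953
Group 6: 15507 × 0.977 + 22544 × 0.497 = 15150 + 11204 = 26354
Net migration: Group 1 + 190 → 8478; Group 2 + 260 → 11150; Group 3 − 150 → 11888; Group 4 + 230 → 10828; Group 5 − 120 → 7833; Group 6 + 330 → 26684
Giving 8478 / 11150 / 11888 / 10828 / 7833 / 26684.
Total after period 4: 8478 + 11150 + 11888 + 10828 + 7833 + 26684 = 76861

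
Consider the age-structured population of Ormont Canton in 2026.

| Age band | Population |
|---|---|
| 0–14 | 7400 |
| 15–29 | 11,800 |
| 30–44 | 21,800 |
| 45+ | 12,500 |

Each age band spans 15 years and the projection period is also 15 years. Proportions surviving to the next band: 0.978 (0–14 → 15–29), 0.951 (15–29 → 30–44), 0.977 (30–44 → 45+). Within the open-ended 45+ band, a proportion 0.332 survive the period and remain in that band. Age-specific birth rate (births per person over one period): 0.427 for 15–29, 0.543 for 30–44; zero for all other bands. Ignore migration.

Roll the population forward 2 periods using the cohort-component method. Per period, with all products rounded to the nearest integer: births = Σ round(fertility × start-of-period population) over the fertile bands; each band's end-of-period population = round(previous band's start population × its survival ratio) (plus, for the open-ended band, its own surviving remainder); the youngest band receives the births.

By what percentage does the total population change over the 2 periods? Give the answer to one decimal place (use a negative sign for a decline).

-2.8

Period 1:
Births: 11800 × 0.427 = 5039, 21800 × 0.543 = 11837 — total 16876
15–29: 7400 × 0.978 = 7237
30–44: 11800 × 0.951 = 11222
45+: 21800 × 0.977 + 12500 × 0.332 = 21299 + 4150 = 25449
Population now: 0–14=16876, 15–29=7237, 30–44=11222, 45+=25449
Period 2:
Births: 7237 × 0.427 = 3090, 11222 × 0.543 = 6094 — total 9184
15–29: 16876 × 0.978 = 16505
30–44: 7237 × 0.951 = 6882
45+: 11222 × 0.977 + 25449 × 0.332 = 10964 + 8449 = 19413
Population now: 0–14=9184, 15–29=16505, 30–44=6882, 45+=19413
Total: 53500 → 51984; change = -1516; percentage change = -2.8%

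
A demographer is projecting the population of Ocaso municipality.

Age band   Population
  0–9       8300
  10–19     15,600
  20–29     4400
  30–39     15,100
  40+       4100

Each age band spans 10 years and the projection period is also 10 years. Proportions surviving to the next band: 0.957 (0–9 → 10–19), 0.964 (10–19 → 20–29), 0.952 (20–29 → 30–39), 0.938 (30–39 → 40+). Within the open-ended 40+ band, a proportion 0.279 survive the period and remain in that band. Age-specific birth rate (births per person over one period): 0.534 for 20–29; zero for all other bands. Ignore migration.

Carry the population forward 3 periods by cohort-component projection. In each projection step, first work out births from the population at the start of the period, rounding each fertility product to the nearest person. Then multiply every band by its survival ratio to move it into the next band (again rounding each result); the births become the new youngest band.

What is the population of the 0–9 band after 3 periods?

4089

Call the groups 1 to 5, youngest first.
[period 1]
Births: 4400 × 0.534 = 2350
Group 2: 8300 × 0.957 = 7943
Group 3: 15600 × 0.964 = 15038
Group 4: 4400 × 0.952 = 4189
Group 5: 15100 × 0.938 + 4100 × 0.279 = 14164 + 1144 = 15308
→ [2350, 7943, 15038, 4189, 15308]
[period 2]
Births: 15038 × 0.534 = 8030
Group 2: 2350 × 0.957 = 2249
Group 3: 7943 × 0.964 = 7657
Group 4: 15038 × 0.952 = 14316
Group 5: 4189 × 0.938 + 15308 × 0.279 = 3929 + 4271 = 8200
→ [8030, 2249, 7657, 14316, 8200]
[period 3]
Births: 7657 × 0.534 = 4089
Group 2: 8030 × 0.957 = 7685
Group 3: 2249 × 0.964 = 2168
Group 4: 7657 × 0.952 = 7289
Group 5: 14316 × 0.938 + 8200 × 0.279 = 13428 + 2288 = 15716
→ [4089, 7685, 2168, 7289, 15716]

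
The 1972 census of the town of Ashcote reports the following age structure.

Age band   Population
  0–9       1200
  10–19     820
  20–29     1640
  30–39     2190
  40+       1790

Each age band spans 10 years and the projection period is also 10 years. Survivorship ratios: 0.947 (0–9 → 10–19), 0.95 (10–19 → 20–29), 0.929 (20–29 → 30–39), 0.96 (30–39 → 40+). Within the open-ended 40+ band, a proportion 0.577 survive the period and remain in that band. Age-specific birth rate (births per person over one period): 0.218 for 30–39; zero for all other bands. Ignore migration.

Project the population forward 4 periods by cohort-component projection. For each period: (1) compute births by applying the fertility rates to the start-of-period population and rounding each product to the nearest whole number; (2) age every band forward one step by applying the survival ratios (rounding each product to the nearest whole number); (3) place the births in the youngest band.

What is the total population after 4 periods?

[period 1]
Births: 2190 × 0.218 = 477
10–19: 1200 × 0.947 = 1136
20–29: 820 × 0.95 = 779
30–39: 1640 × 0.929 = 1524
40+: 2190 × 0.96 + 1790 × 0.577 = 2102 + 1033 = 3135
→ [477, 1136, 779, 1524, 3135]
[period 2]
Births: 1524 × 0.218 = 332
10–19: 477 × 0.947 = 452
20–29: 1136 × 0.95 = 1079
30–39: 779 × 0.929 = 724
40+: 1524 × 0.96 + 3135 × 0.577 = 1463 + 1809 = 3272
→ [332, 452, 1079, 724, 3272]
[period 3]
Births: 724 × 0.218 = 158
10–19: 332 × 0.947 = 314
20–29: 452 × 0.95 = 429
30–39: 1079 × 0.929 = 1002
40+: 724 × 0.96 + 3272 × 0.577 = 695 + 1888 = 2583
→ [158, 314, 429, 1002, 2583]
[period 4]
Births: 1002 × 0.218 = 218
10–19: 158 × 0.947 = 150
20–29: 314 × 0.95 = 298
30–39: 429 × 0.929 = 399
40+: 1002 × 0.96 + 2583 × 0.577 = 962 + 1490 = 2452
→ [218, 150, 298, 399, 2452]
Total after period 4: 218 + 150 + 298 + 399 + 2452 = 3517

3517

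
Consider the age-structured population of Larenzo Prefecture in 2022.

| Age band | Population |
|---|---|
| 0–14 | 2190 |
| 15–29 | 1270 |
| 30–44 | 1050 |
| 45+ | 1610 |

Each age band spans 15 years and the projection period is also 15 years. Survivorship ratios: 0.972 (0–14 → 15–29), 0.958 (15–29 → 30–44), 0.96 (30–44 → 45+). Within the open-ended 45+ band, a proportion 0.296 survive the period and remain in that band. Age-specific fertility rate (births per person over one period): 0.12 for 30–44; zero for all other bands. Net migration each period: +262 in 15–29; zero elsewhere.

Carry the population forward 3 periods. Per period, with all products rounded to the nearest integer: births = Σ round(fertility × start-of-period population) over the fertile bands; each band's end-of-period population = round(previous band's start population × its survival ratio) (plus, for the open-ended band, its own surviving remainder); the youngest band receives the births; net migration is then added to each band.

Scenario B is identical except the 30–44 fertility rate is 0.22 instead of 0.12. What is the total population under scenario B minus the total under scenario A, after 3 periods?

Numbering the groups 1..4 from youngest to oldest:
Period 1.
Births: 1050 * 0.12 = 126
Group 2: 2190 * 0.972 = 2129
Group 3: 1270 * 0.958 = 1217
Group 4: 1050 * 0.96 + 1610 * 0.296 = 1008 + 477 = 1485
Net migration: Group 2 + 262 → 2391
End of period: [126, 2391, 1217, 1485]
Period 2.
Births: 1217 * 0.12 = 146
Group 2: 126 * 0.972 = 122
Group 3: 2391 * 0.958 = 2291
Group 4: 1217 * 0.96 + 1485 * 0.296 = 1168 + 440 = 1608
Net migration: Group 2 + 262 → 384
End of period: [146, 384, 2291, 1608]
Period 3.
Births: 2291 * 0.12 = 275
Group 2: 146 * 0.972 = 142
Group 3: 384 * 0.958 = 368
Group 4: 2291 * 0.96 + 1608 * 0.296 = 2199 + 476 = 2675
Net migration: Group 2 + 262 → 404
End of period: [275, 404, 368, 2675]
Scenario A total after 3 periods: 3722
Scenario B projection —
Period 1.
Births: 1050 * 0.22 = 231
Group 2: 2190 * 0.972 = 2129
Group 3: 1270 * 0.958 = 1217
Group 4: 1050 * 0.96 + 1610 * 0.296 = 1008 + 477 = 1485
Net migration: Group 2 + 262 → 2391
End of period: [231, 2391, 1217, 1485]
Period 2.
Births: 1217 * 0.22 = 268
Group 2: 231 * 0.972 = 225
Group 3: 2391 * 0.958 = 2291
Group 4: 1217 * 0.96 + 1485 * 0.296 = 1168 + 440 = 1608
Net migration: Group 2 + 262 → 487
End of period: [268, 487, 2291, 1608]
Period 3.
Births: 2291 * 0.22 = 504
Group 2: 268 * 0.972 = 260
Group 3: 487 * 0.958 = 467
Group 4: 2291 * 0.96 + 1608 * 0.296 = 2199 + 476 = 2675
Net migration: Group 2 + 262 → 522
End of period: [504, 522, 467, 2675]
Scenario B total after 3 periods: 4168
Difference B − A = 4168 − 3722 = 446

446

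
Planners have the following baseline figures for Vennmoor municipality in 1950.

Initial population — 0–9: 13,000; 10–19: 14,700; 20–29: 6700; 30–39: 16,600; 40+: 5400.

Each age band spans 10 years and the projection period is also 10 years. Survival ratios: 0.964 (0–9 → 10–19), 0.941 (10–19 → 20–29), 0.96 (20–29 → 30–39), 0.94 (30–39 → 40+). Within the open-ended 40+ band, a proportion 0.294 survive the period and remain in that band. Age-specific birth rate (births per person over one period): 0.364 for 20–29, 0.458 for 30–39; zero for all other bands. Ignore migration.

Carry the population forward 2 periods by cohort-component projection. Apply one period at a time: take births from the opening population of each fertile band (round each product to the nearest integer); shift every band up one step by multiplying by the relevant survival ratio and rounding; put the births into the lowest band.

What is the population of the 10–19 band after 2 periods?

Call the bands 1 to 5, youngest first.
[period 1]
Births: 6700 × 0.364 = 2439 ; 16600 × 0.458 = 7603 — total 10042
Band 2: 13000 × 0.964 = 12532
Band 3: 14700 × 0.941 = 13833
Band 4: 6700 × 0.96 = 6432
Band 5: 16600 × 0.94 + 5400 × 0.294 = 15604 + 1588 = 17192
→ [10042, 12532, 13833, 6432, 17192]
[period 2]
Births: 13833 × 0.364 = 5035 ; 6432 × 0.458 = 2946 — total 7981
Band 2: 10042 × 0.964 = 9680
Band 3: 12532 × 0.941 = 11793
Band 4: 13833 × 0.96 = 13280
Band 5: 6432 × 0.94 + 17192 × 0.294 = 6046 + 5054 = 11100
→ [7981, 9680, 11793, 13280, 11100]

9680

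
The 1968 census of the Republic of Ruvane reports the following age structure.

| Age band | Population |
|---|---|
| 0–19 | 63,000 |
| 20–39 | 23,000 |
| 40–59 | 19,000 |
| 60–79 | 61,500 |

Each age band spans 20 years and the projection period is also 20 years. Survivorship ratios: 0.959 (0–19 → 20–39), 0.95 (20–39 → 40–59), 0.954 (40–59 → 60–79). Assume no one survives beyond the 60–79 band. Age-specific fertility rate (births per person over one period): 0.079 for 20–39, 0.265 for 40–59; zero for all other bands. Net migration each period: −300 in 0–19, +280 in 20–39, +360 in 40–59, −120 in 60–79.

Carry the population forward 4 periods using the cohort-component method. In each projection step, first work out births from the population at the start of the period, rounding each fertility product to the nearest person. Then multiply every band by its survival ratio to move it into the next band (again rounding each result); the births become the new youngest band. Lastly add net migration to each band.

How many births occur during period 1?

6852

After projecting period 1:
Births: 23000 × 0.079 = 1817, 19000 × 0.265 = 5035 — total 6852
20–39: 63000 × 0.959 = 60417
40–59: 23000 × 0.95 = 21850
60–79: 19000 × 0.954 = 18126
Net migration: 0–19 − 300 → 6552; 20–39 + 280 → 60697; 40–59 + 360 → 22210; 60–79 − 120 → 18006
Giving 6552 / 60697 / 22210 / 18006.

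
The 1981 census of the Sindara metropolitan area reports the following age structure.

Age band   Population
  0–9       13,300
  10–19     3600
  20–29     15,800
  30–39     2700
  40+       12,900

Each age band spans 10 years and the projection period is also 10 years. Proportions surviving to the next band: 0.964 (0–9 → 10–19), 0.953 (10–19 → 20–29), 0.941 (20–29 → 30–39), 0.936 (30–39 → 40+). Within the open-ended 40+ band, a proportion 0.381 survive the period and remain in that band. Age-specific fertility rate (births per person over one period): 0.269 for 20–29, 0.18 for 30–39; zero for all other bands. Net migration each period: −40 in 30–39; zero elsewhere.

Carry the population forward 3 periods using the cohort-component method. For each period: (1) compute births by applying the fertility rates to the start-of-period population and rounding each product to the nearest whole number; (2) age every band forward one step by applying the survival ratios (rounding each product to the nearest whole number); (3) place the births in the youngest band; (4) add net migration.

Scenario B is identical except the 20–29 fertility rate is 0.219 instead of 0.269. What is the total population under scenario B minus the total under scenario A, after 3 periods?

-1503

(Groups numbered youngest = 1 to oldest = 5.)
Period 1.
Births: 15800 × 0.269 = 4250 ; 2700 × 0.18 = 486 → 4736
Group 2: 13300 × 0.964 = 12821
Group 3: 3600 × 0.953 = 3431
Group 4: 15800 × 0.941 = 14868
Group 5: 2700 × 0.936 + 12900 × 0.381 = 2527 + 4915 = 7442
Net migration: Group 4 − 40 → 14828
→ [4736, 12821, 3431, 14828, 7442]
Period 2.
Births: 3431 × 0.269 = 923 ; 14828 × 0.18 = 2669 → 3592
Group 2: 4736 × 0.964 = 4566
Group 3: 12821 × 0.953 = 12218
Group 4: 3431 × 0.941 = 3229
Group 5: 14828 × 0.936 + 7442 × 0.381 = 13879 + 2835 = 16714
Net migration: Group 4 − 40 → 3189
→ [3592, 4566, 12218, 3189, 16714]
Period 3.
Births: 12218 × 0.269 = 3287 ; 3189 × 0.18 = 574 → 3861
Group 2: 3592 × 0.964 = 3463
Group 3: 4566 × 0.953 = 4351
Group 4: 12218 × 0.941 = 11497
Group 5: 3189 × 0.936 + 16714 × 0.381 = 2985 + 6368 = 9353
Net migration: Group 4 − 40 → 11457
→ [3861, 3463, 4351, 11457, 9353]
Scenario A total after 3 periods: 32485
Scenario B projection —
Period 1.
Births: 15800 × 0.219 = 3460 ; 2700 × 0.18 = 486 → 3946
Group 2: 13300 × 0.964 = 12821
Group 3: 3600 × 0.953 = 3431
Group 4: 15800 × 0.941 = 14868
Group 5: 2700 × 0.936 + 12900 × 0.381 = 2527 + 4915 = 7442
Net migration: Group 4 − 40 → 14828
→ [3946, 12821, 3431, 14828, 7442]
Period 2.
Births: 3431 × 0.219 = 751 ; 14828 × 0.18 = 2669 → 3420
Group 2: 3946 × 0.964 = 3804
Group 3: 12821 × 0.953 = 12218
Group 4: 3431 × 0.941 = 3229
Group 5: 14828 × 0.936 + 7442 × 0.381 = 13879 + 2835 = 16714
Net migration: Group 4 − 40 → 3189
→ [3420, 3804, 12218, 3189, 16714]
Period 3.
Births: 12218 × 0.219 = 2676 ; 3189 × 0.18 = 574 → 3250
Group 2: 3420 × 0.964 = 3297
Group 3: 3804 × 0.953 = 3625
Group 4: 12218 × 0.941 = 11497
Group 5: 3189 × 0.936 + 16714 × 0.381 = 2985 + 6368 = 9353
Net migration: Group 4 − 40 → 11457
→ [3250, 3297, 3625, 11457, 9353]
Scenario B total after 3 periods: 30982
Difference B − A = 30982 − 32485 = -1503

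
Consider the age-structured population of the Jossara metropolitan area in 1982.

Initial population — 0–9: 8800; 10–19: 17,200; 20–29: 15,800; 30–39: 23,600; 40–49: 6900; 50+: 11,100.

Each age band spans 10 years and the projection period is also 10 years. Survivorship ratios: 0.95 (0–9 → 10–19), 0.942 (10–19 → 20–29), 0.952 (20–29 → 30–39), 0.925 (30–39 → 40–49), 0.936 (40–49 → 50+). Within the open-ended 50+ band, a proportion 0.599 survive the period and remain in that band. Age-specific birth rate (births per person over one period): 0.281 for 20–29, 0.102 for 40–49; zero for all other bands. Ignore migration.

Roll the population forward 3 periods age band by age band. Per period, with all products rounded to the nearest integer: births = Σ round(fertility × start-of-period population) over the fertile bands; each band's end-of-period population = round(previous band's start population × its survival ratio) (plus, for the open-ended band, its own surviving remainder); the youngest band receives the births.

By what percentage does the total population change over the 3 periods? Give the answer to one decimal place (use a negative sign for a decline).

[period 1]
Births: 15800 × 0.281 = 4440, 6900 × 0.102 = 704 → total 5144
10–19: 8800 × 0.95 = 8360
20–29: 17200 × 0.942 = 16202
30–39: 15800 × 0.952 = 15042
40–49: 23600 × 0.925 = 21830
50+: 6900 × 0.936 + 11100 × 0.599 = 6458 + 6649 = 13107
Population now: 0–9=5144, 10–19=8360, 20–29=16202, 30–39=15042, 40–49=21830, 50+=13107
[period 2]
Births: 16202 × 0.281 = 4553, 21830 × 0.102 = 2227 → total 6780
10–19: 5144 × 0.95 = 4887
20–29: 8360 × 0.942 = 7875
30–39: 16202 × 0.952 = 15424
40–49: 15042 × 0.925 = 13914
50+: 21830 × 0.936 + 13107 × 0.599 = 20433 + 7851 = 28284
Population now: 0–9=6780, 10–19=4887, 20–29=7875, 30–39=15424, 40–49=13914, 50+=28284
[period 3]
Births: 7875 × 0.281 = 2213, 13914 × 0.102 = 1419 → total 3632
10–19: 6780 × 0.95 = 6441
20–29: 4887 × 0.942 = 4604
30–39: 7875 × 0.952 = 7497
40–49: 15424 × 0.925 = 14267
50+: 13914 × 0.936 + 28284 × 0.599 = 13024 + 16942 = 29966
Population now: 0–9=3632, 10–19=6441, 20–29=4604, 30–39=7497, 40–49=14267, 50+=29966
Total: 83400 → 66407; change = -16993; percentage change = -20.4%

-20.4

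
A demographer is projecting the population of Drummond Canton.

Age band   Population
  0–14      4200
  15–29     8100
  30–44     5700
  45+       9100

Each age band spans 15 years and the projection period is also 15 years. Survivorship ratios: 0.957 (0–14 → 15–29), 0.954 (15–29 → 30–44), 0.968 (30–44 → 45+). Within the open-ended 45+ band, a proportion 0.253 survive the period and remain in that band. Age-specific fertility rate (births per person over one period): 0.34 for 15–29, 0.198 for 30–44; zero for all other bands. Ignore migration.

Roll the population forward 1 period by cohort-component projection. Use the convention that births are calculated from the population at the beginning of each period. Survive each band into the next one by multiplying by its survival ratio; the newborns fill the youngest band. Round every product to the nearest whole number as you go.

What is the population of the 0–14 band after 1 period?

Call the bands 1 to 4, youngest first.
[period 1]
Births: 8100 × 0.34 = 2754 ; 5700 × 0.198 = 1129 — total 3883
Band 2: 4200 × 0.957 = 4019
Band 3: 8100 × 0.954 = 7727
Band 4: 5700 × 0.968 + 9100 × 0.253 = 5518 + 2302 = 7820
End of period: [3883, 4019, 7727, 7820]

3883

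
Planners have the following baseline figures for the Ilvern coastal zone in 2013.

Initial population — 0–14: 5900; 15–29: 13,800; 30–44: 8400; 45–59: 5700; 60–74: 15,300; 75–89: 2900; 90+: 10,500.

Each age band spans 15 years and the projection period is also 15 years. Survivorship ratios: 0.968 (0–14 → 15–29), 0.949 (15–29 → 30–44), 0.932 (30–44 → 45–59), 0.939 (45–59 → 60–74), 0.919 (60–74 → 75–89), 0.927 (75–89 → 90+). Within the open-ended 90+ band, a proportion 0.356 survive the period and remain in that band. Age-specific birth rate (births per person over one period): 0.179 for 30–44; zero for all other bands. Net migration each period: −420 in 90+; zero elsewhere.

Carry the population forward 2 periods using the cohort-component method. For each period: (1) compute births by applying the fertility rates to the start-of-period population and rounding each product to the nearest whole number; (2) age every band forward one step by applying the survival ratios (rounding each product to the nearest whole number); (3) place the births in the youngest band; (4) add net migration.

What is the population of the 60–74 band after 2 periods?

Call the bands 1 to 7, youngest first.
[period 1]
Births: 8400 × 0.179 = 1504
Band 2: 5900 × 0.968 = 5711
Band 3: 13800 × 0.949 = 13096
Band 4: 8400 × 0.932 = 7829
Band 5: 5700 × 0.939 = 5352
Band 6: 15300 × 0.919 = 14061
Band 7: 2900 × 0.927 + 10500 × 0.356 = 2688 + 3738 = 6426
Net migration: Band 7 − 420 → 6006
Giving 1504 / 5711 / 13096 / 7829 / 5352 / 14061 / 6006.
[period 2]
Births: 13096 × 0.179 = 2344
Band 2: 1504 × 0.968 = 1456
Band 3: 5711 × 0.949 = 5420
Band 4: 13096 × 0.932 = 12205
Band 5: 7829 × 0.939 = 7351
Band 6: 5352 × 0.919 = 4918
Band 7: 14061 × 0.927 + 6006 × 0.356 = 13035 + 2138 = 15173
Net migration: Band 7 − 420 → 14753
Giving 2344 / 1456 / 5420 / 12205 / 7351 / 4918 / 14753.

7351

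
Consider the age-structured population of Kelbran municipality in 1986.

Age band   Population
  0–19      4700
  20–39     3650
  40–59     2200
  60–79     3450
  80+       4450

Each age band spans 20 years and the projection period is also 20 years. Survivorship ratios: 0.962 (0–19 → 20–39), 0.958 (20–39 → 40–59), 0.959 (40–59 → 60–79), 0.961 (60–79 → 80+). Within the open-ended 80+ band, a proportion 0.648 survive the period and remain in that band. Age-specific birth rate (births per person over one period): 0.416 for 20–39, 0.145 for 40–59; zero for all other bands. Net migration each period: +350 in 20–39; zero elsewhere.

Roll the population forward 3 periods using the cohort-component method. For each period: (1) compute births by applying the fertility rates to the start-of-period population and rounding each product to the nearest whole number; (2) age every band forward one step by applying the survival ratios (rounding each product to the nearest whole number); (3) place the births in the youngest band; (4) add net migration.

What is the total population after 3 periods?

Period 1:
Births: 3650 * 0.416 = 1518  |  2200 * 0.145 = 319 → 1837
20–39: 4700 * 0.962 = 4521
40–59: 3650 * 0.958 = 3497
60–79: 2200 * 0.959 = 2110
80+: 3450 * 0.961 + 4450 * 0.648 = 3315 + 2884 = 6199
Net migration: 20–39 + 350 → 4871
Population now: 0–19=1837, 20–39=4871, 40–59=3497, 60–79=2110, 80+=6199
Period 2:
Births: 4871 * 0.416 = 2026  |  3497 * 0.145 = 507 → 2533
20–39: 1837 * 0.962 = 1767
40–59: 4871 * 0.958 = 4666
60–79: 3497 * 0.959 = 3354
80+: 2110 * 0.961 + 6199 * 0.648 = 2028 + 4017 = 6045
Net migration: 20–39 + 350 → 2117
Population now: 0–19=2533, 20–39=2117, 40–59=4666, 60–79=3354, 80+=6045
Period 3:
Births: 2117 * 0.416 = 881  |  4666 * 0.145 = 677 → 1558
20–39: 2533 * 0.962 = 2437
40–59: 2117 * 0.958 = 2028
60–79: 4666 * 0.959 = 4475
80+: 3354 * 0.961 + 6045 * 0.648 = 3223 + 3917 = 7140
Net migration: 20–39 + 350 → 2787
Population now: 0–19=1558, 20–39=2787, 40–59=2028, 60–79=4475, 80+=7140
Total after period 3: 1558 + 2787 + 2028 + 4475 + 7140 = 17988

17988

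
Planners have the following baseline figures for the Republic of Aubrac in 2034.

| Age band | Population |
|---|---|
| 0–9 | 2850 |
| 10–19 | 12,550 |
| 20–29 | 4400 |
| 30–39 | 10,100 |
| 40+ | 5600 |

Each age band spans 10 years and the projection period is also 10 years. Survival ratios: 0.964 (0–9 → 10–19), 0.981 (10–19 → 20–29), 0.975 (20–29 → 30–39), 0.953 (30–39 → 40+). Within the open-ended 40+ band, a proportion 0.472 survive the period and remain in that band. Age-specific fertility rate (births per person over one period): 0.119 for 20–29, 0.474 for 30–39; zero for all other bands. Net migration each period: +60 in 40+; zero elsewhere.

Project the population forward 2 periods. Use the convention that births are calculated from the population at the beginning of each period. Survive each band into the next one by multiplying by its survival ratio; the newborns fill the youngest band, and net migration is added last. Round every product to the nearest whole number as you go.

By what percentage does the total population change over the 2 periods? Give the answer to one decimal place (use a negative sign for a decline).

Period 1:
Births: 4400 * 0.119 = 524, 10100 * 0.474 = 4787 → total 5311
10–19: 2850 * 0.964 = 2747
20–29: 12550 * 0.981 = 12312
30–39: 4400 * 0.975 = 4290
40+: 10100 * 0.953 + 5600 * 0.472 = 9625 + 2643 = 12268
Net migration: 40+ + 60 → 12328
→ [5311, 2747, 12312, 4290, 12328]
Period 2:
Births: 12312 * 0.119 = 1465, 4290 * 0.474 = 2033 → total 3498
10–19: 5311 * 0.964 = 5120
20–29: 2747 * 0.981 = 2695
30–39: 12312 * 0.975 = 12004
40+: 4290 * 0.953 + 12328 * 0.472 = 4088 + 5819 = 9907
Net migration: 40+ + 60 → 9967
→ [3498, 5120, 2695, 12004, 9967]
Total: 35500 → 33284; change = -2216; percentage change = -6.2%

-6.2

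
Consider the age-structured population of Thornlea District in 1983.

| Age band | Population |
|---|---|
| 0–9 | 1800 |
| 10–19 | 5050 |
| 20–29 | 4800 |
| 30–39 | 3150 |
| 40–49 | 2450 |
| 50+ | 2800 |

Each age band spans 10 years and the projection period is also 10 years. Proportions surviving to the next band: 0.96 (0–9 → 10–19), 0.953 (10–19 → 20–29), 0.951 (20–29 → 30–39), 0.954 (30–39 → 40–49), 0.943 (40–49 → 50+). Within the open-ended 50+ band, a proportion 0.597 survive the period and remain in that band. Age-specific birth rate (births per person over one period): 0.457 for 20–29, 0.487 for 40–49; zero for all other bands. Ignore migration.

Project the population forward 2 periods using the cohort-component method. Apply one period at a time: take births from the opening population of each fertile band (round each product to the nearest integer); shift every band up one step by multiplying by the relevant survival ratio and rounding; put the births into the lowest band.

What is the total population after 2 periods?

Numbering the bands 1..6 from youngest to oldest:
[period 1]
Births: 4800 × 0.457 = 2194, 2450 × 0.487 = 1193 — total 3387
Band 2: 1800 × 0.96 = 1728
Band 3: 5050 × 0.953 = 4813
Band 4: 4800 × 0.951 = 4565
Band 5: 3150 × 0.954 = 3005
Band 6: 2450 × 0.943 + 2800 × 0.597 = 2310 + 1672 = 3982
Giving 3387 / 1728 / 4813 / 4565 / 3005 / 3982.
[period 2]
Births: 4813 × 0.457 = 2200, 3005 × 0.487 = 1463 — total 3663
Band 2: 3387 × 0.96 = 3252
Band 3: 1728 × 0.953 = 1647
Band 4: 4813 × 0.951 = 4577
Band 5: 4565 × 0.954 = 4355
Band 6: 3005 × 0.943 + 3982 × 0.597 = 2834 + 2377 = 5211
Giving 3663 / 3252 / 1647 / 4577 / 4355 / 5211.
Total after period 2: 3663 + 3252 + 1647 + 4577 + 4355 + 5211 = 22705

22705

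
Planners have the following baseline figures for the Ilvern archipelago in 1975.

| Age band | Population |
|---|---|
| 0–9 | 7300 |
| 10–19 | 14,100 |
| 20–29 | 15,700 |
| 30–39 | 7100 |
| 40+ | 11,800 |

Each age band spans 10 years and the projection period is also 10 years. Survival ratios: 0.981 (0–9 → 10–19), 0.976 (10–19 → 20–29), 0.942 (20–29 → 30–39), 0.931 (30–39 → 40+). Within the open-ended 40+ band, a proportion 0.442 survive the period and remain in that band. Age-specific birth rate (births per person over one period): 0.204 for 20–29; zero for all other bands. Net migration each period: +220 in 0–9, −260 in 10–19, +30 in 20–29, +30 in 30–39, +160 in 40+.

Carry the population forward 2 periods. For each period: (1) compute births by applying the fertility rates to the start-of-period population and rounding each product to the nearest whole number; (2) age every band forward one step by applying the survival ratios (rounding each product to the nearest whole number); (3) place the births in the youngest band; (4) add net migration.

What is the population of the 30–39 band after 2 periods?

13022

(Groups numbered youngest = 1 to oldest = 5.)
— Period 1 —
Births: 15700 × 0.204 = 3203
Group 2: 7300 × 0.981 = 7161
Group 3: 14100 × 0.976 = 13762
Group 4: 15700 × 0.942 = 14789
Group 5: 7100 × 0.931 + 11800 × 0.442 = 6610 + 5216 = 11826
Net migration: Group 1 + 220 → 3423; Group 2 − 260 → 6901; Group 3 + 30 → 13792; Group 4 + 30 → 14819; Group 5 + 160 → 11986
Population now: 0–9=3423, 10–19=6901, 20–29=13792, 30–39=14819, 40+=11986
— Period 2 —
Births: 13792 × 0.204 = 2814
Group 2: 3423 × 0.981 = 3358
Group 3: 6901 × 0.976 = 6735
Group 4: 13792 × 0.942 = 12992
Group 5: 14819 × 0.931 + 11986 × 0.442 = 13796 + 5298 = 19094
Net migration: Group 1 + 220 → 3034; Group 2 − 260 → 3098; Group 3 + 30 → 6765; Group 4 + 30 → 13022; Group 5 + 160 → 19254
Population now: 0–9=3034, 10–19=3098, 20–29=6765, 30–39=13022, 40+=19254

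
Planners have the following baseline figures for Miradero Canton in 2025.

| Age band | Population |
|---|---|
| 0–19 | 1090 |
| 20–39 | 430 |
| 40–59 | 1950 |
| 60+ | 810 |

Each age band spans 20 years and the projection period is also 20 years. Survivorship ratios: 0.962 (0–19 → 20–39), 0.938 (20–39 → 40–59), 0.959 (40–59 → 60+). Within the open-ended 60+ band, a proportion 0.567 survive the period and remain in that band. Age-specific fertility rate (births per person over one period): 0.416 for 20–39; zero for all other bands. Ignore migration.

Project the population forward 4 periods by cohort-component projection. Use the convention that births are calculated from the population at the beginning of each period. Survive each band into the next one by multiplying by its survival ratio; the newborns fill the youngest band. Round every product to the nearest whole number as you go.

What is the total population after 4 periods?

1874

Period 1:
Births: 430 × 0.416 = 179
20–39: 1090 × 0.962 = 1049
40–59: 430 × 0.938 = 403
60+: 1950 × 0.959 + 810 × 0.567 = 1870 + 459 = 2329
→ [179, 1049, 403, 2329]
Period 2:
Births: 1049 × 0.416 = 436
20–39: 179 × 0.962 = 172
40–59: 1049 × 0.938 = 984
60+: 403 × 0.959 + 2329 × 0.567 = 386 + 1321 = 1707
→ [436, 172, 984, 1707]
Period 3:
Births: 172 × 0.416 = 72
20–39: 436 × 0.962 = 419
40–59: 172 × 0.938 = 161
60+: 984 × 0.959 + 1707 × 0.567 = 944 + 968 = 1912
→ [72, 419, 161, 1912]
Period 4:
Births: 419 × 0.416 = 174
20–39: 72 × 0.962 = 69
40–59: 419 × 0.938 = 393
60+: 161 × 0.959 + 1912 × 0.567 = 154 + 1084 = 1238
→ [174, 69, 393, 1238]
Total after period 4: 174 + 69 + 393 + 1238 = 1874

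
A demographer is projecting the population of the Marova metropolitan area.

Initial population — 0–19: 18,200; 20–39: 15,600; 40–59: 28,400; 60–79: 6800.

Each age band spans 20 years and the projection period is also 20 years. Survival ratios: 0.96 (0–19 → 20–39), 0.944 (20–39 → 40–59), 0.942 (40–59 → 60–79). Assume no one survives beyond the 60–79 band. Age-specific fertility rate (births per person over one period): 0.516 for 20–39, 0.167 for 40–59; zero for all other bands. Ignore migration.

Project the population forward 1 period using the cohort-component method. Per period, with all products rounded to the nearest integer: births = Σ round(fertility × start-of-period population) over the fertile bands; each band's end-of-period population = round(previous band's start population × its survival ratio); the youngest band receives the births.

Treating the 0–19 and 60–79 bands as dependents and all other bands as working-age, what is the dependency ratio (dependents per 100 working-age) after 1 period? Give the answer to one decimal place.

Period 1:
Births: 15600 × 0.516 = 8050, 28400 × 0.167 = 4743 → total 12793
20–39: 18200 × 0.96 = 17472
40–59: 15600 × 0.944 = 14726
60–79: 28400 × 0.942 = 26753
End of period: [12793, 17472, 14726, 26753]
Dependents (band 0–19 + band 60–79) = 12793 + 26753 = 39546; working-age = 32198; ratio = 39546/32198 × 100 = 122.8

122.8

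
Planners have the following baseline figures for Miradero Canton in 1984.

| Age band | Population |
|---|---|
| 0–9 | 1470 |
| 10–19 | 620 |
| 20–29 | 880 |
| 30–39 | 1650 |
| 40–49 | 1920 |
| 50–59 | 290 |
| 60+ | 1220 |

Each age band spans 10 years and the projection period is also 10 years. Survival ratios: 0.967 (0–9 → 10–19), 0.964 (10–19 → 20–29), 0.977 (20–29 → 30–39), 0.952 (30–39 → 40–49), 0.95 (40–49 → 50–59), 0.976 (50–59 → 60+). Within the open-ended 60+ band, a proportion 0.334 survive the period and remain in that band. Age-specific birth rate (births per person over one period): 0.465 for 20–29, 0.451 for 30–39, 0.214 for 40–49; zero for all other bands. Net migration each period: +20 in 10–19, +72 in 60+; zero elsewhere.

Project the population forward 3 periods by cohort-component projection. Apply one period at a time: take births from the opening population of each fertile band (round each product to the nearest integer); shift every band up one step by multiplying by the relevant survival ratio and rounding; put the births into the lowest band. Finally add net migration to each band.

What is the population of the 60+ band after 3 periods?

Numbering the groups 1..7 from youngest to oldest:
[period 1]
Births: 880 * 0.465 = 409  |  1650 * 0.451 = 744  |  1920 * 0.214 = 411 → 1564
Group 2: 1470 * 0.967 = 1421
Group 3: 620 * 0.964 = 598
Group 4: 880 * 0.977 = 860
Group 5: 1650 * 0.952 = 1571
Group 6: 1920 * 0.95 = 1824
Group 7: 290 * 0.976 + 1220 * 0.334 = 283 + 407 = 690
Net migration: Group 2 + 20 → 1441; Group 7 + 72 → 762
End of period: [1564, 1441, 598, 860, 1571, 1824, 762]
[period 2]
Births: 598 * 0.465 = 278  |  860 * 0.451 = 388  |  1571 * 0.214 = 336 → 1002
Group 2: 1564 * 0.967 = 1512
Group 3: 1441 * 0.964 = 1389
Group 4: 598 * 0.977 = 584
Group 5: 860 * 0.952 = 819
Group 6: 1571 * 0.95 = 1492
Group 7: 1824 * 0.976 + 762 * 0.334 = 1780 + 255 = 2035
Net migration: Group 2 + 20 → 1532; Group 7 + 72 → 2107
End of period: [1002, 1532, 1389, 584, 819, 1492, 2107]
[period 3]
Births: 1389 * 0.465 = 646  |  584 * 0.451 = 263  |  819 * 0.214 = 175 → 1084
Group 2: 1002 * 0.967 = 969
Group 3: 1532 * 0.964 = 1477
Group 4: 1389 * 0.977 = 1357
Group 5: 584 * 0.952 = 556
Group 6: 819 * 0.95 = 778
Group 7: 1492 * 0.976 + 2107 * 0.334 = 1456 + 704 = 2160
Net migration: Group 2 + 20 → 989; Group 7 + 72 → 2232
End of period: [1084, 989, 1477, 1357, 556, 778, 2232]

2232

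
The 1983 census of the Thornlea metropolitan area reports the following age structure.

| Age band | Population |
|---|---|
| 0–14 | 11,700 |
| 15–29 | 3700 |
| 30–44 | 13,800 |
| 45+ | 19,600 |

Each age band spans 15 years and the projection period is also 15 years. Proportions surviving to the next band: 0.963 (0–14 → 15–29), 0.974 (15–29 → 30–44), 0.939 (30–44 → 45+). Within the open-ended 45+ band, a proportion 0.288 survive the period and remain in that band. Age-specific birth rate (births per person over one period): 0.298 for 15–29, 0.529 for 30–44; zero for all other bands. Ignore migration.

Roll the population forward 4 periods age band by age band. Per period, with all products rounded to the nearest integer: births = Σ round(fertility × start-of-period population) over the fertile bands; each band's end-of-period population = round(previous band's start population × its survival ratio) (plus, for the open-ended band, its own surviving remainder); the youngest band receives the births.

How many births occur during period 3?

After projecting period 1:
Births: 3700 × 0.298 = 1103 ; 13800 × 0.529 = 7300 ⇒ total 8403
15–29: 11700 × 0.963 = 11267
30–44: 3700 × 0.974 = 3604
45+: 13800 × 0.939 + 19600 × 0.288 = 12958 + 5645 = 18603
Giving 8403 / 11267 / 3604 / 18603.
After projecting period 2:
Births: 11267 × 0.298 = 3358 ; 3604 × 0.529 = 1907 ⇒ total 5265
15–29: 8403 × 0.963 = 8092
30–44: 11267 × 0.974 = 10974
45+: 3604 × 0.939 + 18603 × 0.288 = 3384 + 5358 = 8742
Giving 5265 / 8092 / 10974 / 8742.
After projecting period 3:
Births: 8092 × 0.298 = 2411 ; 10974 × 0.529 = 5805 ⇒ total 8216
15–29: 5265 × 0.963 = 5070
30–44: 8092 × 0.974 = 7882
45+: 10974 × 0.939 + 8742 × 0.288 = 10305 + 2518 = 12823
Giving 8216 / 5070 / 7882 / 12823.

8216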